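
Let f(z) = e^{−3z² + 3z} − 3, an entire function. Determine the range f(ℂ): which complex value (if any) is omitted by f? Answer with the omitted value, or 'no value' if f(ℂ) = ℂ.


Little Picard bounds the complement of f(ℂ) to at most one point.
The exponent g(z) = −3z² + 3z is a nonconstant polynomial, hence surjective onto ℂ. So e^{g(z)} takes every value in {e^w : w ∈ ℂ} = ℂ ∖ {0}. Adding -3 shifts the range to ℂ ∖ {-3}. f omits exactly -3.

Omitted value: -3.


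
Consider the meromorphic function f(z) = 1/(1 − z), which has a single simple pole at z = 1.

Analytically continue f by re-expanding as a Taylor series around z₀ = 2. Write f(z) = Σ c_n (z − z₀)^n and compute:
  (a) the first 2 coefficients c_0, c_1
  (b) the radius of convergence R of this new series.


Let w = z − z₀, so z = z₀ + w.
Then 1 − z = 1 − (z₀ + w) = (1 − z₀) − w = -1 − w.
f(z) = 1/(-1 − w) = (1/(-1)) · 1/(1 − w/(-1)) = Σ_{n≥0} w^n / (-1)^(n+1).
So c_n = 1/(-1)^(n+1):
  c_0 = 1/(-1)^1 = -1.
  c_1 = 1/(-1)^2 = 1.
The series is valid for |w/d| < 1, i.e. |z − z₀| < |d|.
Radius of convergence: R = |1 − z₀| = |-1| = 1 (distance from z₀ to the singularity z = 1).

c_0 = -1, c_1 = 1; R = 1.


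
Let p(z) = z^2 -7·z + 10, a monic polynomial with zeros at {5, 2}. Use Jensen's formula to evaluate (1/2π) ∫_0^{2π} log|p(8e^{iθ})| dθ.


Zeros: 2, 5; r = 8.
Inside |z| < r: 2, 5. Outside (|z| ≥ r): ∅.
p(0) = 10, so log|p(0)| = log(10) = 2.3026.
Apply Jensen: I(r) = log|p(0)| + Σ_k log(r/|z_k|), summed over zeros inside |z| < r.
  log(r/|z_k|) for z_k = 5: log(8/5) = 0.4700
  log(r/|z_k|) for z_k = 2: log(8/2) = 1.3863
Sum over inside zeros: 1.8563.
I(r) = log|p(0)| + (inside sum) = 2.3026 + 1.8563 = 4.1589.
Closed form (all zeros inside, monic): I(r) = n·log(r) = 2·log(8) = 4.1589. ✓

I(r) ≈ 4.1589.


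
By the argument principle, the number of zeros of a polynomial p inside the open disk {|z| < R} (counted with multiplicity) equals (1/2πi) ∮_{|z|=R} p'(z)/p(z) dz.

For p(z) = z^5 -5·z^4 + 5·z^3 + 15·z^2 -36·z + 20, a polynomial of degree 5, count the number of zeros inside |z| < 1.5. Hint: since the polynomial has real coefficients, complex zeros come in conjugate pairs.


The zeros of p are: 1, 2, -2, (2 + 1i), (2 - 1i).
Their magnitudes are: 1, 2, 2, 2.236, 2.236.
Zeros with |z| < R = 1.5: 1.
Count = 1.
By the argument principle, (1/2πi) ∮_{|z|=R} p'(z)/p(z) dz equals exactly this count.

Number of zeros inside |z| < 1.5: 1.


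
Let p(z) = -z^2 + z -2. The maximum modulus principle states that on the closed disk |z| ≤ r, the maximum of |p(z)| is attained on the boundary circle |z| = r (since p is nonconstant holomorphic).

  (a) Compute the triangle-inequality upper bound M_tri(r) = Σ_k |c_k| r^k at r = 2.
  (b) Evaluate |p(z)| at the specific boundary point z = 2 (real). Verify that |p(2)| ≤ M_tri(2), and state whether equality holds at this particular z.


Coefficients: c_0 = -2, c_1 = 1, c_2 = -1. Radius r = 2.
Part (a). Triangle bound: M_tri(r) = Σ_k |c_k| r^k
  = |-2|·2^0 + |1|·2^1 + |-1|·2^2
  = 2 + 2 + 4 = 8.
This bounds M(r) := max_{|z|=r} |p(z)| from above; equality holds iff all terms c_k z^k can be made to align in phase at a single z on |z|=r.
Part (b). At z = 2 (real, on the circle |z| = r):
  p(2) = (-2)·2^0 + (1)·2^1 + (-1)·2^2 = -4.
  |p(2)| = 4.
Check: |p(2)| = 4 ≤ 8 = M_tri(2). ✓ Equality does not hold at z = 2 (the coefficients have mixed signs, so the terms do not all align in phase there).

M_tri(2) = 8; |p(2)| = 4; equality at z=2: no.


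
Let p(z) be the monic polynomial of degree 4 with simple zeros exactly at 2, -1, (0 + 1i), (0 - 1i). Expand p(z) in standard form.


The polynomial is p(z) = ∏_{α ∈ S} (z − α), where S = {2, -1, (0 + 1i), (0 - 1i)}.
Expanding the product yields: p(z) = z^4 -z^3 -z^2 -z -2.
Note conjugate pairs combine to real quadratics: (z − (0+1i))(z − (0−1i)) = z² + 1.
The resulting polynomial has degree 4 and real coefficients as required.

p(z) = z^4 -z^3 -z^2 -z -2.


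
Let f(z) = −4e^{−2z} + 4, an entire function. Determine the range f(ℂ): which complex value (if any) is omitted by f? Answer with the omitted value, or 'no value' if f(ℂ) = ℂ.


Little Picard bounds the complement of f(ℂ) to at most one point.
e^{−2z} is never zero on ℂ, so -4·e^{−2z} takes every value in ℂ ∖ {0}. Adding 4 shifts the range to ℂ ∖ {4}. Thus f omits exactly the value 4.

Omitted value: 4.


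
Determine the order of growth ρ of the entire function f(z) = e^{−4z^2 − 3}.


|e^{−4z^2 − 3}| = e^{Re(-4·z^2) + -3} ≤ e^{4|z|^2 + -3} = e^{4r^2 + -3} on |z| = r, so ρ ≤ 2. Choosing z on |z|=r so that -4·z^2 is real positive (always possible by picking arg z appropriately) gives |f(z)| = e^{4r^2 + -3}, matching the bound. The additive constant -3 does not affect log log M(r) ~ 2·log r. Hence ρ = 2.
Therefore ρ = 2.

Order ρ = 2.


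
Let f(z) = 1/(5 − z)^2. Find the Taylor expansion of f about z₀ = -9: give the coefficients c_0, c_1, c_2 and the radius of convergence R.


Let w = z − z₀, so z = z₀ + w.
Then 5 − z = 5 − (z₀ + w) = (5 − z₀) − w = 14 − w.
f(z) = 1/(14 − w)^2 = (1/(14)^2) · (1 − w/(14))^{−2}.
By the binomial series (1−u)^{−2} = Σ_{n≥0} C(n+1, 1) u^n for |u|<1, with u = w/(14):
  c_n = C(n+1, 1) / (14)^(n+2).
  c_0 = 1/(14)^2 = 1/196.
  c_1 = 2/(14)^3 = 1/1372.
  c_2 = 3/(14)^4 = 3/38416.
The series is valid for |w/d| < 1, i.e. |z − z₀| < |d|.
Radius of convergence: R = |5 − z₀| = |14| = 14 (distance from z₀ to the singularity z = 5).

c_0 = 1/196, c_1 = 1/1372, c_2 = 3/38416; R = 14.


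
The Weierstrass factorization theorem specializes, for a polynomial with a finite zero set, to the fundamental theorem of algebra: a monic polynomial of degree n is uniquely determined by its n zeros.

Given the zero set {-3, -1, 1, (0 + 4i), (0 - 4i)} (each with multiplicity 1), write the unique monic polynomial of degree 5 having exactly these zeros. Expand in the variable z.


The polynomial is p(z) = ∏_{α ∈ S} (z − α), where S = {-3, -1, 1, (0 + 4i), (0 - 4i)}.
Expanding the product yields: p(z) = z^5 + 3·z^4 + 15·z^3 + 45·z^2 -16·z -48.
Note conjugate pairs combine to real quadratics: (z − (0+4i))(z − (0−4i)) = z² + 16.
The resulting polynomial has degree 5 and real coefficients as required.

p(z) = z^5 + 3·z^4 + 15·z^3 + 45·z^2 -16·z -48.


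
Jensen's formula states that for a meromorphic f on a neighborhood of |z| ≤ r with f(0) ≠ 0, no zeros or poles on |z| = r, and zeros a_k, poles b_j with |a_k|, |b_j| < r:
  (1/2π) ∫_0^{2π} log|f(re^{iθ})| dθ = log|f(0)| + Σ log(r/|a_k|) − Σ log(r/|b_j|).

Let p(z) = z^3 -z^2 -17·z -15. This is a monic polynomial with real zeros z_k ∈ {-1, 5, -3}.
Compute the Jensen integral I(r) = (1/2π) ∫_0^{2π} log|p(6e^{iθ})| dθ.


Zeros: -3, -1, 5; r = 6.
Inside |z| < r: -3, -1, 5. Outside (|z| ≥ r): ∅.
p(0) = -15, so log|p(0)| = log(15) = 2.7081.
Apply Jensen: I(r) = log|p(0)| + Σ_k log(r/|z_k|), summed over zeros inside |z| < r.
  log(r/|z_k|) for z_k = -1: log(6/1) = 1.7918
  log(r/|z_k|) for z_k = 5: log(6/5) = 0.1823
  log(r/|z_k|) for z_k = -3: log(6/3) = 0.6931
Sum over inside zeros: 2.6672.
I(r) = log|p(0)| + (inside sum) = 2.7081 + 2.6672 = 5.3753.
Closed form (all zeros inside, monic): I(r) = n·log(r) = 3·log(6) = 5.3753. ✓

I(r) ≈ 5.3753.


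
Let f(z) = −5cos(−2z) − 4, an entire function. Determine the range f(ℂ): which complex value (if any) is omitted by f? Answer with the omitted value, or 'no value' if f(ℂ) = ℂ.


Little Picard bounds the complement of f(ℂ) to at most one point.
cos is entire and surjective onto ℂ: for every w ∈ ℂ, cos(ζ) = w has a solution ζ ∈ ℂ (e.g., via the complex inverse arccos). With ζ = −2z this gives z = ζ/(-2). Then -5·cos(−2z) takes every value in -5·ℂ = ℂ, and adding -4 is a bijection of ℂ. So f is surjective and omits no value. (Note: only on the real line is cos bounded by [−1, 1].)

Omitted value: no value.


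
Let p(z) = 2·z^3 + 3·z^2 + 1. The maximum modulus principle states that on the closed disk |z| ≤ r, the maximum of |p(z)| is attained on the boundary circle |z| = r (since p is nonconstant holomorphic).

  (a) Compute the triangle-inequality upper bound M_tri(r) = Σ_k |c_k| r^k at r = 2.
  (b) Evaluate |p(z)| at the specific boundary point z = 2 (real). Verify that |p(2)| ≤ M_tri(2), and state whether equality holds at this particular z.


Coefficients: c_0 = 1, c_1 = 0, c_2 = 3, c_3 = 2. Radius r = 2.
Part (a). Triangle bound: M_tri(r) = Σ_k |c_k| r^k
  = |1|·2^0 + |0|·2^1 + |3|·2^2 + |2|·2^3
  = 1 + 0 + 12 + 16 = 29.
This bounds M(r) := max_{|z|=r} |p(z)| from above; equality holds iff all terms c_k z^k can be made to align in phase at a single z on |z|=r.
Part (b). At z = 2 (real, on the circle |z| = r):
  p(2) = (1)·2^0 + (0)·2^1 + (3)·2^2 + (2)·2^3 = 29.
  |p(2)| = 29.
Since all nonzero coefficients share the same sign, |p(2)| = 29 = M_tri(2); the triangle bound is attained at z = 2, so in fact M(r) = 29.

M_tri(2) = 29; |p(2)| = 29; equality at z=2: yes.


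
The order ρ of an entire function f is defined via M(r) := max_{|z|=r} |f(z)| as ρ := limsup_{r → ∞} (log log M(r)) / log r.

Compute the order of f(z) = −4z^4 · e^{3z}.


M(r) = max_{|z|=r} |-4|·|z|^4·|e^{3z}| = 4·r^4 · e^{3r^1} (the factors attain their maxima compatibly on |z|=r). Then log M(r) = log 4 + 4·log r + 3r^1, dominated by the last term, so log log M(r) ~ 1·log r. The polynomial factor -4z^4 contributes only a log r term and does not affect the order. ρ = 1.
Therefore ρ = 1.

Order ρ = 1.


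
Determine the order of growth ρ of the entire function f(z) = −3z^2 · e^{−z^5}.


M(r) = max_{|z|=r} |-3|·|z|^2·|e^{−z^5}| = 3·r^2 · e^{1r^5} (the factors attain their maxima compatibly on |z|=r). Then log M(r) = log 3 + 2·log r + 1r^5, dominated by the last term, so log log M(r) ~ 5·log r. The polynomial factor -3z^2 contributes only a log r term and does not affect the order. ρ = 5.
Therefore ρ = 5.

Order ρ = 5.


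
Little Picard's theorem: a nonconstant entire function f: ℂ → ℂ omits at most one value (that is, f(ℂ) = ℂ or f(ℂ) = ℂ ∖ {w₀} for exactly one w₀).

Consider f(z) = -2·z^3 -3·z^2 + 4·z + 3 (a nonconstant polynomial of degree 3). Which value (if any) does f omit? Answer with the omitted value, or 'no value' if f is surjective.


Little Picard bounds the complement of f(ℂ) to at most one point.
For every w ∈ ℂ, the equation p(z) − w = 0 is a nonconstant polynomial in z and hence has at least one root by the fundamental theorem of algebra. So p is surjective onto ℂ, omitting no value.

Omitted value: no value.


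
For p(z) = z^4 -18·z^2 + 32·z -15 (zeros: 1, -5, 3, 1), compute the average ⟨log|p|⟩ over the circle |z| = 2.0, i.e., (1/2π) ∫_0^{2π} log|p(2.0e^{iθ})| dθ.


Zeros: -5, 1, 1, 3; r = 2.0.
Inside |z| < r: 1, 1. Outside (|z| ≥ r): -5, 3.
p(0) = -15, so log|p(0)| = log(15) = 2.7081.
Apply Jensen: I(r) = log|p(0)| + Σ_k log(r/|z_k|), summed over zeros inside |z| < r.
  log(r/|z_k|) for z_k = 1: log(2.0/1) = 0.6931
  log(r/|z_k|) for z_k = 1: log(2.0/1) = 0.6931
  Outside zeros (-5, 3) contribute nothing to the Jensen sum.
Sum over inside zeros: 1.3863.
I(r) = log|p(0)| + (inside sum) = 2.7081 + 1.3863 = 4.0943.
Note: since some zeros are outside |z| ≤ r, the simplified n·log(r) form does NOT apply — only the inside zeros contribute.

I(r) ≈ 4.0943.


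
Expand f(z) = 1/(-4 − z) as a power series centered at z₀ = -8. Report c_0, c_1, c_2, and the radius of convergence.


Let w = z − z₀, so z = z₀ + w.
Then -4 − z = -4 − (z₀ + w) = (-4 − z₀) − w = 4 − w.
f(z) = 1/(4 − w) = (1/(4)) · 1/(1 − w/(4)) = Σ_{n≥0} w^n / (4)^(n+1).
So c_n = 1/(4)^(n+1):
  c_0 = 1/(4)^1 = 1/4.
  c_1 = 1/(4)^2 = 1/16.
  c_2 = 1/(4)^3 = 1/64.
The series is valid for |w/d| < 1, i.e. |z − z₀| < |d|.
Radius of convergence: R = |-4 − z₀| = |4| = 4 (distance from z₀ to the singularity z = -4).

c_0 = 1/4, c_1 = 1/16, c_2 = 1/64; R = 4.


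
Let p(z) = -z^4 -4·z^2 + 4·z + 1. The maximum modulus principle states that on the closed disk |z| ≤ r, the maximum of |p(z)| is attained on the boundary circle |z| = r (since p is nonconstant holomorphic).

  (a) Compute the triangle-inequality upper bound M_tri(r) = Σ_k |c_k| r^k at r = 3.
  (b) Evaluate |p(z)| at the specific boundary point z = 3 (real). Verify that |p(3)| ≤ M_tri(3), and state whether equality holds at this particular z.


Coefficients: c_0 = 1, c_1 = 4, c_2 = -4, c_3 = 0, c_4 = -1. Radius r = 3.
Part (a). Triangle bound: M_tri(r) = Σ_k |c_k| r^k
  = |1|·3^0 + |4|·3^1 + |-4|·3^2 + |0|·3^3 + |-1|·3^4
  = 1 + 12 + 36 + 0 + 81 = 130.
This bounds M(r) := max_{|z|=r} |p(z)| from above; equality holds iff all terms c_k z^k can be made to align in phase at a single z on |z|=r.
Part (b). At z = 3 (real, on the circle |z| = r):
  p(3) = (1)·3^0 + (4)·3^1 + (-4)·3^2 + (0)·3^3 + (-1)·3^4 = -104.
  |p(3)| = 104.
Check: |p(3)| = 104 ≤ 130 = M_tri(3). ✓ Equality does not hold at z = 3 (the coefficients have mixed signs, so the terms do not all align in phase there).

M_tri(3) = 130; |p(3)| = 104; equality at z=3: no.


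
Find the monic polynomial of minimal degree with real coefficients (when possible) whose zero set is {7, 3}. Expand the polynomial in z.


The polynomial is p(z) = ∏_{α ∈ S} (z − α), where S = {7, 3}.
Expanding the product yields: p(z) = z^2 -10·z + 21.
The resulting polynomial has degree 2 and real coefficients as required.

p(z) = z^2 -10·z + 21.


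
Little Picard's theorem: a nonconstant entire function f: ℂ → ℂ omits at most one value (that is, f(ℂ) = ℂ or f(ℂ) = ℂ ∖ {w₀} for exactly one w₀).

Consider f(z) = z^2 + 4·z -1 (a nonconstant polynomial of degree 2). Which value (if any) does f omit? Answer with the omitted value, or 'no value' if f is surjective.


Little Picard bounds the complement of f(ℂ) to at most one point.
For every w ∈ ℂ, the equation p(z) − w = 0 is a nonconstant polynomial in z and hence has at least one root by the fundamental theorem of algebra. So p is surjective onto ℂ, omitting no value.

Omitted value: no value.


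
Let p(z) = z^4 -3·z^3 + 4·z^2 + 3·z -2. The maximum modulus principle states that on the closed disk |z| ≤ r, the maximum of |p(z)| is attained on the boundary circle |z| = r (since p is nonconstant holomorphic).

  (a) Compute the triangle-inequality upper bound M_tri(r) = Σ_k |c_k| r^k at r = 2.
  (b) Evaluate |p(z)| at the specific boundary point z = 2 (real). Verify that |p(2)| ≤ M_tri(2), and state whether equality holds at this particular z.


Coefficients: c_0 = -2, c_1 = 3, c_2 = 4, c_3 = -3, c_4 = 1. Radius r = 2.
Part (a). Triangle bound: M_tri(r) = Σ_k |c_k| r^k
  = |-2|·2^0 + |3|·2^1 + |4|·2^2 + |-3|·2^3 + |1|·2^4
  = 2 + 6 + 16 + 24 + 16 = 64.
This bounds M(r) := max_{|z|=r} |p(z)| from above; equality holds iff all terms c_k z^k can be made to align in phase at a single z on |z|=r.
Part (b). At z = 2 (real, on the circle |z| = r):
  p(2) = (-2)·2^0 + (3)·2^1 + (4)·2^2 + (-3)·2^3 + (1)·2^4 = 12.
  |p(2)| = 12.
Check: |p(2)| = 12 ≤ 64 = M_tri(2). ✓ Equality does not hold at z = 2 (the coefficients have mixed signs, so the terms do not all align in phase there).

M_tri(2) = 64; |p(2)| = 12; equality at z=2: no.


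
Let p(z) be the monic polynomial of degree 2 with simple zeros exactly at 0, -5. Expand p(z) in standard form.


The polynomial is p(z) = ∏_{α ∈ S} (z − α), where S = {0, -5}.
Expanding the product yields: p(z) = z^2 + 5·z.
The resulting polynomial has degree 2 and real coefficients as required.

p(z) = z^2 + 5·z.


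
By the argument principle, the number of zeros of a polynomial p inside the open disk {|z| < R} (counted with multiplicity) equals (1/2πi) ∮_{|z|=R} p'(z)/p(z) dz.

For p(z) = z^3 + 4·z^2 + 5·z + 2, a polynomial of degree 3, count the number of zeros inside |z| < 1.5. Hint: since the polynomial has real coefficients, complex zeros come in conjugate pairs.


The zeros of p are: -2, -1, -1.
Their magnitudes are: 2, 1, 1.
Zeros with |z| < R = 1.5: -1, -1.
Count = 2.
By the argument principle, (1/2πi) ∮_{|z|=R} p'(z)/p(z) dz equals exactly this count.

Number of zeros inside |z| < 1.5: 2.


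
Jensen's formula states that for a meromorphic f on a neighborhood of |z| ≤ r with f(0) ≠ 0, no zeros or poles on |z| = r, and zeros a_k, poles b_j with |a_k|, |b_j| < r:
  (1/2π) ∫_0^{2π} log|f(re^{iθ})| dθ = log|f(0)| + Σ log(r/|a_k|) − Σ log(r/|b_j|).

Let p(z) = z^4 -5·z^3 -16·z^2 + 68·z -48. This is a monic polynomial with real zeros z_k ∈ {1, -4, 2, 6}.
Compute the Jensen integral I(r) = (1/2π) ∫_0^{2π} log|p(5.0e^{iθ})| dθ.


Zeros: -4, 1, 2, 6; r = 5.0.
Inside |z| < r: -4, 1, 2. Outside (|z| ≥ r): 6.
p(0) = -48, so log|p(0)| = log(48) = 3.8712.
Apply Jensen: I(r) = log|p(0)| + Σ_k log(r/|z_k|), summed over zeros inside |z| < r.
  log(r/|z_k|) for z_k = 1: log(5.0/1) = 1.6094
  log(r/|z_k|) for z_k = -4: log(5.0/4) = 0.2231
  log(r/|z_k|) for z_k = 2: log(5.0/2) = 0.9163
  Outside zeros (6) contribute nothing to the Jensen sum.
Sum over inside zeros: 2.7489.
I(r) = log|p(0)| + (inside sum) = 3.8712 + 2.7489 = 6.6201.
Note: since some zeros are outside |z| ≤ r, the simplified n·log(r) form does NOT apply — only the inside zeros contribute.

I(r) ≈ 6.6201.


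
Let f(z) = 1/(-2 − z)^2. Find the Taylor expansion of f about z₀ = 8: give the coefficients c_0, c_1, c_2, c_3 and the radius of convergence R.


Let w = z − z₀, so z = z₀ + w.
Then -2 − z = -2 − (z₀ + w) = (-2 − z₀) − w = -10 − w.
f(z) = 1/(-10 − w)^2 = (1/(-10)^2) · (1 − w/(-10))^{−2}.
By the binomial series (1−u)^{−2} = Σ_{n≥0} C(n+1, 1) u^n for |u|<1, with u = w/(-10):
  c_n = C(n+1, 1) / (-10)^(n+2).
  c_0 = 1/(-10)^2 = 1/100.
  c_1 = 2/(-10)^3 = -1/500.
  c_2 = 3/(-10)^4 = 3/10000.
  c_3 = 4/(-10)^5 = -1/25000.
The series is valid for |w/d| < 1, i.e. |z − z₀| < |d|.
Radius of convergence: R = |-2 − z₀| = |-10| = 10 (distance from z₀ to the singularity z = -2).

c_0 = 1/100, c_1 = -1/500, c_2 = 3/10000, c_3 = -1/25000; R = 10.


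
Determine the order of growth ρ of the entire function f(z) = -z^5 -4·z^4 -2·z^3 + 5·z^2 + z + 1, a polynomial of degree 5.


|f(z)| ≤ Σ|c_k|·r^k = O(r^5) as r → ∞. Polynomial growth is O(e^{r^ε}) for every ε > 0 (since r^5/e^{r^ε} → 0), so ρ ≤ ε for all ε > 0, i.e. ρ = 0. Every nonconstant polynomial has order 0.
Therefore ρ = 0.

Order ρ = 0.


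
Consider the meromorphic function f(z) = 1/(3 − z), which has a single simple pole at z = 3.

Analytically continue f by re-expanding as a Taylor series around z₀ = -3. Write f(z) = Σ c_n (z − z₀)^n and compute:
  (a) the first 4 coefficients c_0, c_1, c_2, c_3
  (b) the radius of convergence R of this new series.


Let w = z − z₀, so z = z₀ + w.
Then 3 − z = 3 − (z₀ + w) = (3 − z₀) − w = 6 − w.
f(z) = 1/(6 − w) = (1/(6)) · 1/(1 − w/(6)) = Σ_{n≥0} w^n / (6)^(n+1).
So c_n = 1/(6)^(n+1):
  c_0 = 1/(6)^1 = 1/6.
  c_1 = 1/(6)^2 = 1/36.
  c_2 = 1/(6)^3 = 1/216.
  c_3 = 1/(6)^4 = 1/1296.
The series is valid for |w/d| < 1, i.e. |z − z₀| < |d|.
Radius of convergence: R = |3 − z₀| = |6| = 6 (distance from z₀ to the singularity z = 3).

c_0 = 1/6, c_1 = 1/36, c_2 = 1/216, c_3 = 1/1296; R = 6.


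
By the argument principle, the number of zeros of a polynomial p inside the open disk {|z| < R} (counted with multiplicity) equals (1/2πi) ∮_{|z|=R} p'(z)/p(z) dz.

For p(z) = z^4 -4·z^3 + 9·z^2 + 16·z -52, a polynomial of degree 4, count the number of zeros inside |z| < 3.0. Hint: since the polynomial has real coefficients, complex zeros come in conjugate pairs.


The zeros of p are: 2, -2, (2 + 3i), (2 - 3i).
Their magnitudes are: 2, 2, 3.606, 3.606.
Zeros with |z| < R = 3.0: 2, -2.
Count = 2.
By the argument principle, (1/2πi) ∮_{|z|=R} p'(z)/p(z) dz equals exactly this count.

Number of zeros inside |z| < 3.0: 2.


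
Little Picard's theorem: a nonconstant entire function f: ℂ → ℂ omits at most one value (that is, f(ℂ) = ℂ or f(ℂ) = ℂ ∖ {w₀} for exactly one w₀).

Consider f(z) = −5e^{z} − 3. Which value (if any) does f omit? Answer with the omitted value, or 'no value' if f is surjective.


Little Picard bounds the complement of f(ℂ) to at most one point.
e^{z} is never zero on ℂ, so -5·e^{z} takes every value in ℂ ∖ {0}. Adding -3 shifts the range to ℂ ∖ {-3}. Thus f omits exactly the value -3.

Omitted value: -3.


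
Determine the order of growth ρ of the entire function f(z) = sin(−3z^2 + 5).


Write sin(w) = (e^{iw} ± e^{−iw})/(2 or 2i), so |sin(w)| ≤ e^{|w|}. With w = −3z^2 + 5, |w| ≤ 3r^2 + 5 on |z|=r, giving M(r) ≤ e^{3r^2 + 5} and ρ ≤ 2. For the lower bound, choose z on |z|=r with -3z^2 purely imaginary of modulus 3r^2; then |sin(−3z^2 + 5)| grows like e^{3r^2}/2, so ρ ≥ 2. Hence ρ = 2.
Therefore ρ = 2.

Order ρ = 2.


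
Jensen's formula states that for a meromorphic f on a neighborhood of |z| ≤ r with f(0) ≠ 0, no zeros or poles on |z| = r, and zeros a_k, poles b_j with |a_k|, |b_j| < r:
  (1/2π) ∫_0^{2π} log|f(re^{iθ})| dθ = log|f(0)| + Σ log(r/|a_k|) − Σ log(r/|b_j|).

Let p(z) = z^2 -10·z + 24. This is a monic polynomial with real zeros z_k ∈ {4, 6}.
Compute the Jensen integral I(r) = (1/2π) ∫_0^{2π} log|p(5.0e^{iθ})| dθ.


Zeros: 4, 6; r = 5.0.
Inside |z| < r: 4. Outside (|z| ≥ r): 6.
p(0) = 24, so log|p(0)| = log(24) = 3.1781.
Apply Jensen: I(r) = log|p(0)| + Σ_k log(r/|z_k|), summed over zeros inside |z| < r.
  log(r/|z_k|) for z_k = 4: log(5.0/4) = 0.2231
  Outside zeros (6) contribute nothing to the Jensen sum.
Sum over inside zeros: 0.2231.
I(r) = log|p(0)| + (inside sum) = 3.1781 + 0.2231 = 3.4012.
Note: since some zeros are outside |z| ≤ r, the simplified n·log(r) form does NOT apply — only the inside zeros contribute.

I(r) ≈ 3.4012.


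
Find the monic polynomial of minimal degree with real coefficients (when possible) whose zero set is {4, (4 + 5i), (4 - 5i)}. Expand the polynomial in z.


The polynomial is p(z) = ∏_{α ∈ S} (z − α), where S = {4, (4 + 5i), (4 - 5i)}.
Expanding the product yields: p(z) = z^3 -12·z^2 + 73·z -164.
Note conjugate pairs combine to real quadratics: (z − (4+5i))(z − (4−5i)) = z² − 8z + 41.
The resulting polynomial has degree 3 and real coefficients as required.

p(z) = z^3 -12·z^2 + 73·z -164.


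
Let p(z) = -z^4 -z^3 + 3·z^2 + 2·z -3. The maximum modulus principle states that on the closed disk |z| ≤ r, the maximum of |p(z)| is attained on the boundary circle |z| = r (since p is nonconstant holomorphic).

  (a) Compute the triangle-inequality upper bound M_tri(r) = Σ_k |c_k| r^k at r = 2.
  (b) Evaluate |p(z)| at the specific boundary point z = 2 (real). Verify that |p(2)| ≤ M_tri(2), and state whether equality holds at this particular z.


Coefficients: c_0 = -3, c_1 = 2, c_2 = 3, c_3 = -1, c_4 = -1. Radius r = 2.
Part (a). Triangle bound: M_tri(r) = Σ_k |c_k| r^k
  = |-3|·2^0 + |2|·2^1 + |3|·2^2 + |-1|·2^3 + |-1|·2^4
  = 3 + 4 + 12 + 8 + 16 = 43.
This bounds M(r) := max_{|z|=r} |p(z)| from above; equality holds iff all terms c_k z^k can be made to align in phase at a single z on |z|=r.
Part (b). At z = 2 (real, on the circle |z| = r):
  p(2) = (-3)·2^0 + (2)·2^1 + (3)·2^2 + (-1)·2^3 + (-1)·2^4 = -11.
  |p(2)| = 11.
Check: |p(2)| = 11 ≤ 43 = M_tri(2). ✓ Equality does not hold at z = 2 (the coefficients have mixed signs, so the terms do not all align in phase there).

M_tri(2) = 43; |p(2)| = 11; equality at z=2: no.


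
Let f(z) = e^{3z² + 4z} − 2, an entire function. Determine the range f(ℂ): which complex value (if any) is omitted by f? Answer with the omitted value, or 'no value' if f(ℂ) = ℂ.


Little Picard bounds the complement of f(ℂ) to at most one point.
The exponent g(z) = 3z² + 4z is a nonconstant polynomial, hence surjective onto ℂ. So e^{g(z)} takes every value in {e^w : w ∈ ℂ} = ℂ ∖ {0}. Adding -2 shifts the range to ℂ ∖ {-2}. f omits exactly -2.

Omitted value: -2.


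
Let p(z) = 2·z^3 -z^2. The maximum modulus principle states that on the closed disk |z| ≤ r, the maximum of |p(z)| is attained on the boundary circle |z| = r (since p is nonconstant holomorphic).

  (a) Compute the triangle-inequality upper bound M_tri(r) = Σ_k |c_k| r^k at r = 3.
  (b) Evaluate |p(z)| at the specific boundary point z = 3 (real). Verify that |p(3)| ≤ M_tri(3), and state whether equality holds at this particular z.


Coefficients: c_0 = 0, c_1 = 0, c_2 = -1, c_3 = 2. Radius r = 3.
Part (a). Triangle bound: M_tri(r) = Σ_k |c_k| r^k
  = |0|·3^0 + |0|·3^1 + |-1|·3^2 + |2|·3^3
  = 0 + 0 + 9 + 54 = 63.
This bounds M(r) := max_{|z|=r} |p(z)| from above; equality holds iff all terms c_k z^k can be made to align in phase at a single z on |z|=r.
Part (b). At z = 3 (real, on the circle |z| = r):
  p(3) = (0)·3^0 + (0)·3^1 + (-1)·3^2 + (2)·3^3 = 45.
  |p(3)| = 45.
Check: |p(3)| = 45 ≤ 63 = M_tri(3). ✓ Equality does not hold at z = 3 (the coefficients have mixed signs, so the terms do not all align in phase there).

M_tri(3) = 63; |p(3)| = 45; equality at z=3: no.


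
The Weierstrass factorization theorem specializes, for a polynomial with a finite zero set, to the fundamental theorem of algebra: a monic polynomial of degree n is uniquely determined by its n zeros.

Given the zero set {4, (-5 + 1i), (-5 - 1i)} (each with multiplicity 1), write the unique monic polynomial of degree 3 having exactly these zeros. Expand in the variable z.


The polynomial is p(z) = ∏_{α ∈ S} (z − α), where S = {4, (-5 + 1i), (-5 - 1i)}.
Expanding the product yields: p(z) = z^3 + 6·z^2 -14·z -104.
Note conjugate pairs combine to real quadratics: (z − (-5+1i))(z − (-5−1i)) = z² + 10z + 26.
The resulting polynomial has degree 3 and real coefficients as required.

p(z) = z^3 + 6·z^2 -14·z -104.


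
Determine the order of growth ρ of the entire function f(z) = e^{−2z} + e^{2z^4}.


Each summand is entire of order 1 and 4 respectively (as in the single-exponential case). The order of a sum is at most the max of the orders, so ρ ≤ 4. For the lower bound: on |z|=r choose arg z so that 2z^4 is real positive; then |e^{2z^4}| = e^{2r^4} while |e^{-2z}| ≤ e^{2r^1} = o(e^{2r^4}). So |f| ≥ e^{2r^4}(1 − o(1)) and ρ ≥ 4. Hence ρ = max(1, 4) = 4.
Therefore ρ = 4.

Order ρ = 4.


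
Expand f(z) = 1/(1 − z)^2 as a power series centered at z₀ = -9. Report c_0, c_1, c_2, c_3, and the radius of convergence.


Let w = z − z₀, so z = z₀ + w.
Then 1 − z = 1 − (z₀ + w) = (1 − z₀) − w = 10 − w.
f(z) = 1/(10 − w)^2 = (1/(10)^2) · (1 − w/(10))^{−2}.
By the binomial series (1−u)^{−2} = Σ_{n≥0} C(n+1, 1) u^n for |u|<1, with u = w/(10):
  c_n = C(n+1, 1) / (10)^(n+2).
  c_0 = 1/(10)^2 = 1/100.
  c_1 = 2/(10)^3 = 1/500.
  c_2 = 3/(10)^4 = 3/10000.
  c_3 = 4/(10)^5 = 1/25000.
The series is valid for |w/d| < 1, i.e. |z − z₀| < |d|.
Radius of convergence: R = |1 − z₀| = |10| = 10 (distance from z₀ to the singularity z = 1).

c_0 = 1/100, c_1 = 1/500, c_2 = 3/10000, c_3 = 1/25000; R = 10.


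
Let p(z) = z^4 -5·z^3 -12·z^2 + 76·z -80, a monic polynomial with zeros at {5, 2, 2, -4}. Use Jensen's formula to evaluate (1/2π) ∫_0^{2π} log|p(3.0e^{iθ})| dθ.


Zeros: -4, 2, 2, 5; r = 3.0.
Inside |z| < r: 2, 2. Outside (|z| ≥ r): -4, 5.
p(0) = -80, so log|p(0)| = log(80) = 4.3820.
Apply Jensen: I(r) = log|p(0)| + Σ_k log(r/|z_k|), summed over zeros inside |z| < r.
  log(r/|z_k|) for z_k = 2: log(3.0/2) = 0.4055
  log(r/|z_k|) for z_k = 2: log(3.0/2) = 0.4055
  Outside zeros (-4, 5) contribute nothing to the Jensen sum.
Sum over inside zeros: 0.8109.
I(r) = log|p(0)| + (inside sum) = 4.3820 + 0.8109 = 5.1930.
Note: since some zeros are outside |z| ≤ r, the simplified n·log(r) form does NOT apply — only the inside zeros contribute.

I(r) ≈ 5.1930.


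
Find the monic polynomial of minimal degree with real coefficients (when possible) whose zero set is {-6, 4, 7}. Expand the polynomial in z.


The polynomial is p(z) = ∏_{α ∈ S} (z − α), where S = {-6, 4, 7}.
Expanding the product yields: p(z) = z^3 -5·z^2 -38·z + 168.
The resulting polynomial has degree 3 and real coefficients as required.

p(z) = z^3 -5·z^2 -38·z + 168.


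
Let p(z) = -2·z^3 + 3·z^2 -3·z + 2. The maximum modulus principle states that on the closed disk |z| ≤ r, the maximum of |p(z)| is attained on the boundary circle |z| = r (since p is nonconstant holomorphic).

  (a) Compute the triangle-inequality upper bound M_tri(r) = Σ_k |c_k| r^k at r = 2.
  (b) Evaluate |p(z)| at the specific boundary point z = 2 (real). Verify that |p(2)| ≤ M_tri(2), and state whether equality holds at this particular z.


Coefficients: c_0 = 2, c_1 = -3, c_2 = 3, c_3 = -2. Radius r = 2.
Part (a). Triangle bound: M_tri(r) = Σ_k |c_k| r^k
  = |2|·2^0 + |-3|·2^1 + |3|·2^2 + |-2|·2^3
  = 2 + 6 + 12 + 16 = 36.
This bounds M(r) := max_{|z|=r} |p(z)| from above; equality holds iff all terms c_k z^k can be made to align in phase at a single z on |z|=r.
Part (b). At z = 2 (real, on the circle |z| = r):
  p(2) = (2)·2^0 + (-3)·2^1 + (3)·2^2 + (-2)·2^3 = -8.
  |p(2)| = 8.
Check: |p(2)| = 8 ≤ 36 = M_tri(2). ✓ Equality does not hold at z = 2 (the coefficients have mixed signs, so the terms do not all align in phase there).

M_tri(2) = 36; |p(2)| = 8; equality at z=2: no.


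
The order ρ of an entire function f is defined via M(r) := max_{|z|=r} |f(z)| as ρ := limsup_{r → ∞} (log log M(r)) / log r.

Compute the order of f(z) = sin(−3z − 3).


sin(w) is a linear combination of e^{iw} and e^{−iw} (or e^w, e^{−w} in the hyperbolic case), so |sin(w)| ≤ e^{|w|}. With w = −3z − 3, |w| ≤ 3|z| + 3 = 3r + 3 on |z| = r, giving M(r) ≤ e^{3r + 3}, so ρ ≤ 1. On a suitable ray (z = it for sin/cos; z = t for sinh/cosh, t real → ∞), |sin(−3z − 3)| grows like e^{3|t|}/2, so ρ ≥ 1. Hence ρ = 1.
Therefore ρ = 1.

Order ρ = 1.


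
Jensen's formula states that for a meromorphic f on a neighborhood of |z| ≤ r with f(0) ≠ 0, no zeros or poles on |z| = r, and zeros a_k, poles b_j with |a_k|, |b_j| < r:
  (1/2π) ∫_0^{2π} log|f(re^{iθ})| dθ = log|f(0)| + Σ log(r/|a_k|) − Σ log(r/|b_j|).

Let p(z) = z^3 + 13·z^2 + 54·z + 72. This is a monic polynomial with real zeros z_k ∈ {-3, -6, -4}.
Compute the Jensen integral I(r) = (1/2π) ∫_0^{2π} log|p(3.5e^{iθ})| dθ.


Zeros: -6, -4, -3; r = 3.5.
Inside |z| < r: -3. Outside (|z| ≥ r): -6, -4.
p(0) = 72, so log|p(0)| = log(72) = 4.2767.
Apply Jensen: I(r) = log|p(0)| + Σ_k log(r/|z_k|), summed over zeros inside |z| < r.
  log(r/|z_k|) for z_k = -3: log(3.5/3) = 0.1542
  Outside zeros (-6, -4) contribute nothing to the Jensen sum.
Sum over inside zeros: 0.1542.
I(r) = log|p(0)| + (inside sum) = 4.2767 + 0.1542 = 4.4308.
Note: since some zeros are outside |z| ≤ r, the simplified n·log(r) form does NOT apply — only the inside zeros contribute.

I(r) ≈ 4.4308.


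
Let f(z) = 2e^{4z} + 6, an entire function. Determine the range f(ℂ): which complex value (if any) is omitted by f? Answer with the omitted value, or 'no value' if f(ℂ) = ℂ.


Little Picard bounds the complement of f(ℂ) to at most one point.
e^{4z} is never zero on ℂ, so 2·e^{4z} takes every value in ℂ ∖ {0}. Adding 6 shifts the range to ℂ ∖ {6}. Thus f omits exactly the value 6.

Omitted value: 6.


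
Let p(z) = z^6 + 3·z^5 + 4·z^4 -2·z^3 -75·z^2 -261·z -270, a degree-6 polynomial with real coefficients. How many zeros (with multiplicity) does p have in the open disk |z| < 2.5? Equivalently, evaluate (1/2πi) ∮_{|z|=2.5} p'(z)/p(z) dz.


The zeros of p are: -2, (-2 + 1i), (-2 - 1i), 3, (0 + 3i), (0 - 3i).
Their magnitudes are: 2, 2.236, 2.236, 3, 3, 3.
Zeros with |z| < R = 2.5: -2, (-2 + 1i), (-2 - 1i).
Count = 3.
By the argument principle, (1/2πi) ∮_{|z|=R} p'(z)/p(z) dz equals exactly this count.

Number of zeros inside |z| < 2.5: 3.


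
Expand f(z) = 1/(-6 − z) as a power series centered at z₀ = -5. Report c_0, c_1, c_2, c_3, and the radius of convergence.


Let w = z − z₀, so z = z₀ + w.
Then -6 − z = -6 − (z₀ + w) = (-6 − z₀) − w = -1 − w.
f(z) = 1/(-1 − w) = (1/(-1)) · 1/(1 − w/(-1)) = Σ_{n≥0} w^n / (-1)^(n+1).
So c_n = 1/(-1)^(n+1):
  c_0 = 1/(-1)^1 = -1.
  c_1 = 1/(-1)^2 = 1.
  c_2 = 1/(-1)^3 = -1.
  c_3 = 1/(-1)^4 = 1.
The series is valid for |w/d| < 1, i.e. |z − z₀| < |d|.
Radius of convergence: R = |-6 − z₀| = |-1| = 1 (distance from z₀ to the singularity z = -6).

c_0 = -1, c_1 = 1, c_2 = -1, c_3 = 1; R = 1.


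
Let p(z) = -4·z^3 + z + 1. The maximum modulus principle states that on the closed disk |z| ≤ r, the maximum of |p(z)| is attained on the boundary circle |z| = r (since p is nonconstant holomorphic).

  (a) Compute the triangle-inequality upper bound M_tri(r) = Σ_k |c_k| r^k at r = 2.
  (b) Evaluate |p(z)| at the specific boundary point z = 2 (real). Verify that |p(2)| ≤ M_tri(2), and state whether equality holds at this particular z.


Coefficients: c_0 = 1, c_1 = 1, c_2 = 0, c_3 = -4. Radius r = 2.
Part (a). Triangle bound: M_tri(r) = Σ_k |c_k| r^k
  = |1|·2^0 + |1|·2^1 + |0|·2^2 + |-4|·2^3
  = 1 + 2 + 0 + 32 = 35.
This bounds M(r) := max_{|z|=r} |p(z)| from above; equality holds iff all terms c_k z^k can be made to align in phase at a single z on |z|=r.
Part (b). At z = 2 (real, on the circle |z| = r):
  p(2) = (1)·2^0 + (1)·2^1 + (0)·2^2 + (-4)·2^3 = -29.
  |p(2)| = 29.
Check: |p(2)| = 29 ≤ 35 = M_tri(2). ✓ Equality does not hold at z = 2 (the coefficients have mixed signs, so the terms do not all align in phase there).

M_tri(2) = 35; |p(2)| = 29; equality at z=2: no.


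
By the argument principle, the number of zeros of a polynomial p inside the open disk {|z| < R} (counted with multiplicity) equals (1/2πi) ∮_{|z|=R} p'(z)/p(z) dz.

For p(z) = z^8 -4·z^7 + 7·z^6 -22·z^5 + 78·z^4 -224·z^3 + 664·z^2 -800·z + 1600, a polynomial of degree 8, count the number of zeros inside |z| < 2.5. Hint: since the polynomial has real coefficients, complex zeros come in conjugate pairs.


The zeros of p are: (-2 + 2i), (-2 - 2i), (1 + 2i), (1 - 2i), (3 + 1i), (3 - 1i), (0 + 2i), (0 - 2i).
Their magnitudes are: 2.828, 2.828, 2.236, 2.236, 3.162, 3.162, 2, 2.
Zeros with |z| < R = 2.5: (1 + 2i), (1 - 2i), (0 + 2i), (0 - 2i).
Count = 4.
By the argument principle, (1/2πi) ∮_{|z|=R} p'(z)/p(z) dz equals exactly this count.

Number of zeros inside |z| < 2.5: 4.


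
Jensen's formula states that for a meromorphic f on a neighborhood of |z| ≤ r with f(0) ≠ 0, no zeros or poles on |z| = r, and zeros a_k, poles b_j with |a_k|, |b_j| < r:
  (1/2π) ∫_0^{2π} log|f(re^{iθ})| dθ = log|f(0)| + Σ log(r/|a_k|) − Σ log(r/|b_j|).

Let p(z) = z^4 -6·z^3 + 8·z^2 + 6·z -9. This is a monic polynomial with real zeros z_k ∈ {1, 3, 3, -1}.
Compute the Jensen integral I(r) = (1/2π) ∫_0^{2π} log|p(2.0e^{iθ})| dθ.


Zeros: -1, 1, 3, 3; r = 2.0.
Inside |z| < r: -1, 1. Outside (|z| ≥ r): 3, 3.
p(0) = -9, so log|p(0)| = log(9) = 2.1972.
Apply Jensen: I(r) = log|p(0)| + Σ_k log(r/|z_k|), summed over zeros inside |z| < r.
  log(r/|z_k|) for z_k = 1: log(2.0/1) = 0.6931
  log(r/|z_k|) for z_k = -1: log(2.0/1) = 0.6931
  Outside zeros (3, 3) contribute nothing to the Jensen sum.
Sum over inside zeros: 1.3863.
I(r) = log|p(0)| + (inside sum) = 2.1972 + 1.3863 = 3.5835.
Note: since some zeros are outside |z| ≤ r, the simplified n·log(r) form does NOT apply — only the inside zeros contribute.

I(r) ≈ 3.5835.


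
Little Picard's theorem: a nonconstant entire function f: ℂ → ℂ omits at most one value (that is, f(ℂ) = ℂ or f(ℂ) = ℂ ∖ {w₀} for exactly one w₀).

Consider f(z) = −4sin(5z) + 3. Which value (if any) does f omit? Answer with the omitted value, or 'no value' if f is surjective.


Little Picard bounds the complement of f(ℂ) to at most one point.
sin is entire and surjective onto ℂ: for every w ∈ ℂ, sin(ζ) = w has a solution ζ ∈ ℂ (e.g., via the complex inverse arcsin). With ζ = 5z this gives z = ζ/(5). Then -4·sin(5z) takes every value in -4·ℂ = ℂ, and adding 3 is a bijection of ℂ. So f is surjective and omits no value. (Note: only on the real line is sin bounded by [−1, 1].)

Omitted value: no value.


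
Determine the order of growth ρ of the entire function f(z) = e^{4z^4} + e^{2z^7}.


Each summand is entire of order 4 and 7 respectively (as in the single-exponential case). The order of a sum is at most the max of the orders, so ρ ≤ 7. For the lower bound: on |z|=r choose arg z so that 2z^7 is real positive; then |e^{2z^7}| = e^{2r^7} while |e^{4z^4}| ≤ e^{4r^4} = o(e^{2r^7}). So |f| ≥ e^{2r^7}(1 − o(1)) and ρ ≥ 7. Hence ρ = max(4, 7) = 7.
Therefore ρ = 7.

Order ρ = 7.


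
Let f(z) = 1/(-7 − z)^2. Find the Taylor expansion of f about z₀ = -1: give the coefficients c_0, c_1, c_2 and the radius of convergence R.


Let w = z − z₀, so z = z₀ + w.
Then -7 − z = -7 − (z₀ + w) = (-7 − z₀) − w = -6 − w.
f(z) = 1/(-6 − w)^2 = (1/(-6)^2) · (1 − w/(-6))^{−2}.
By the binomial series (1−u)^{−2} = Σ_{n≥0} C(n+1, 1) u^n for |u|<1, with u = w/(-6):
  c_n = C(n+1, 1) / (-6)^(n+2).
  c_0 = 1/(-6)^2 = 1/36.
  c_1 = 2/(-6)^3 = -1/108.
  c_2 = 3/(-6)^4 = 1/432.
The series is valid for |w/d| < 1, i.e. |z − z₀| < |d|.
Radius of convergence: R = |-7 − z₀| = |-6| = 6 (distance from z₀ to the singularity z = -7).

c_0 = 1/36, c_1 = -1/108, c_2 = 1/432; R = 6.


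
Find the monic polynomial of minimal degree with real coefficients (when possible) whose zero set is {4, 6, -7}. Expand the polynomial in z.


The polynomial is p(z) = ∏_{α ∈ S} (z − α), where S = {4, 6, -7}.
Expanding the product yields: p(z) = z^3 -3·z^2 -46·z + 168.
The resulting polynomial has degree 3 and real coefficients as required.

p(z) = z^3 -3·z^2 -46·z + 168.


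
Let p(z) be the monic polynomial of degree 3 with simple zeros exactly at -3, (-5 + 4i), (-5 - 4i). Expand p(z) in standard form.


The polynomial is p(z) = ∏_{α ∈ S} (z − α), where S = {-3, (-5 + 4i), (-5 - 4i)}.
Expanding the product yields: p(z) = z^3 + 13·z^2 + 71·z + 123.
Note conjugate pairs combine to real quadratics: (z − (-5+4i))(z − (-5−4i)) = z² + 10z + 41.
The resulting polynomial has degree 3 and real coefficients as required.

p(z) = z^3 + 13·z^2 + 71·z + 123.


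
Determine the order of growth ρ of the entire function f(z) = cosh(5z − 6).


cosh(w) is a linear combination of e^{iw} and e^{−iw} (or e^w, e^{−w} in the hyperbolic case), so |cosh(w)| ≤ e^{|w|}. With w = 5z − 6, |w| ≤ 5|z| + 6 = 5r + 6 on |z| = r, giving M(r) ≤ e^{5r + 6}, so ρ ≤ 1. On a suitable ray (z = it for sin/cos; z = t for sinh/cosh, t real → ∞), |cosh(5z − 6)| grows like e^{5|t|}/2, so ρ ≥ 1. Hence ρ = 1.
Therefore ρ = 1.

Order ρ = 1.


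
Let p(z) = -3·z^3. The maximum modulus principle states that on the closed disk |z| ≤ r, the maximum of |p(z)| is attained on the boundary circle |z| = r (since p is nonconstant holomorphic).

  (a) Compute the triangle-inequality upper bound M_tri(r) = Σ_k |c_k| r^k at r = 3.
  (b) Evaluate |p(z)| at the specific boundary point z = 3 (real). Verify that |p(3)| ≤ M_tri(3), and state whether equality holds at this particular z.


Coefficients: c_0 = 0, c_1 = 0, c_2 = 0, c_3 = -3. Radius r = 3.
Part (a). Triangle bound: M_tri(r) = Σ_k |c_k| r^k
  = |0|·3^0 + |0|·3^1 + |0|·3^2 + |-3|·3^3
  = 0 + 0 + 0 + 81 = 81.
This bounds M(r) := max_{|z|=r} |p(z)| from above; equality holds iff all terms c_k z^k can be made to align in phase at a single z on |z|=r.
Part (b). At z = 3 (real, on the circle |z| = r):
  p(3) = (0)·3^0 + (0)·3^1 + (0)·3^2 + (-3)·3^3 = -81.
  |p(3)| = 81.
Since all nonzero coefficients share the same sign, |p(3)| = 81 = M_tri(3); the triangle bound is attained at z = 3, so in fact M(r) = 81.

M_tri(3) = 81; |p(3)| = 81; equality at z=3: yes.
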